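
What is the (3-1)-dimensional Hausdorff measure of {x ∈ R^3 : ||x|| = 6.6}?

|∂B_3(6.6)| = 4πr² = 4π·(6.6)² ≈ 547.391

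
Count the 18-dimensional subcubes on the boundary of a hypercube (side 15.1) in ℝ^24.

An n-cube has C(n,k)·2^(n-k) k-faces. Here C(24,18)·2^6 = 134596·64 = 8614144.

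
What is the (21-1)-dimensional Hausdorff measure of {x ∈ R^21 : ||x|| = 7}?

S_21(7) = 2·π^(21/2)·(7)^20 / Γ(21/2) = 23344937339644196864·π^10/93532725 ≈ 2.33737e+16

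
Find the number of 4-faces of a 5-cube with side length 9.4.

f_4(5-cube) = (5 choose 4) · 2^1 = 10.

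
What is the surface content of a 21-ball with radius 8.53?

S_21(8.53) = 2·π^(21/2)·(8.53)^20 / Γ(21/2) ≈ 1.21828e+18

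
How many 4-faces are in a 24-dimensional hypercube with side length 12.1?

Choose 4 of 24 axes to span the face (C(24,4) = 10626 ways), then fix each of the remaining 20 coordinates at one of its two extreme values (2^20 = 1048576 ways): 10626·1048576 = 11142168576.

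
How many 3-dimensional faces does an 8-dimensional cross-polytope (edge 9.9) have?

Number of 3-faces = 2^(3+1) · C(8,3+1) = 16 · 70 = 1120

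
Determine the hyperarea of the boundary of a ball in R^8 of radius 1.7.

The surface area of an n-ball is 2π^(n/2) r^(n-1) / Γ(n/2). For n=8, r=1.7: 1332.36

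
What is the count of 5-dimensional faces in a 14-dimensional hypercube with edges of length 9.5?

Choose 5 of 14 axes to span the face (C(14,5) = 2002 ways), then fix each of the remaining 9 coordinates at one of its two extreme values (2^9 = 512 ways): 2002·512 = 1025024.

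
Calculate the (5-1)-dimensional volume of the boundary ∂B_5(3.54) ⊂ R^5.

|∂B_5(3.54)| ≈ 4133.15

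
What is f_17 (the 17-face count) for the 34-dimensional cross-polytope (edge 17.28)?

Each 17-face is the convex hull of 18 vertices, one chosen as ±e_i from each of 18 distinct axes: 2^18·C(34,18) = 577755265105920.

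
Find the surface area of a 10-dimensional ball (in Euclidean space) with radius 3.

|∂B_10(3)| = 6561·π^5/4 ≈ 501949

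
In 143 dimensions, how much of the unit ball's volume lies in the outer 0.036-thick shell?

1 - (1-0.036)^143 ≈ 0.994715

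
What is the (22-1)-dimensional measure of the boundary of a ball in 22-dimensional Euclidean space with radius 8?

S = n·V_n(r)/r = 22·V_22(8)/8 (volume-to-surface relation), giving 72057594037927936·π^11/14175 ≈ 1.49556e+18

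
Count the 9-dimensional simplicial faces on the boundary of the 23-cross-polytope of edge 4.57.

Each 9-face is the convex hull of 10 vertices, one chosen as ±e_i from each of 10 distinct axes: 2^10·C(23,10) = 1171523584.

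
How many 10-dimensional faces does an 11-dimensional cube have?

An n-cube has C(n,k)·2^(n-k) k-faces. Here C(11,10)·2^1 = 11·2 = 22.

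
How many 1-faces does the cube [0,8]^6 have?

An n-cube has n·2^(n-1) edges. With n = 6: 6·32 = 192.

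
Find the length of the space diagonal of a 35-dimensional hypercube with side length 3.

||(3,3,...,3)|| = √(35)·3 ≈ 17.7482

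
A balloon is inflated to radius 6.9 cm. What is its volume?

The n-ball volume is π^(n/2)·r^n/Γ(n/2+1). With n=3, r=6.9: V ≈ 1376.06.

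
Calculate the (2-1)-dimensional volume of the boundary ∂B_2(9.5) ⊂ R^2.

|∂B_2(9.5)| = 2πr = 2π·9.5 ≈ 59.6903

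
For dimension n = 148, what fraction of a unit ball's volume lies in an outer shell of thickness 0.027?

1 - (1-0.027)^148 ≈ 0.982594 ≈ 98.26%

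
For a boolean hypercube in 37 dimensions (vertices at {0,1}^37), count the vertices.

The 37-cube has 2^37 = 137438953472 vertices.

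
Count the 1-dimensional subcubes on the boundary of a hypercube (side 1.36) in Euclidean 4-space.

Choose 1 of 4 axes to span the face (C(4,1) = 4 ways), then fix each of the remaining 3 coordinates at one of its two extreme values (2^3 = 8 ways): 4·8 = 32.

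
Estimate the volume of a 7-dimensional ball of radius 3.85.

Volume = π^{7/2}·(3.85)^7/Γ(9/2) ≈ 59238.7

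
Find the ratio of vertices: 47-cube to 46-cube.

The 47-cube has 2^47 = 140737488355328 vertices. The 46-cube has 2^46 = 70368744177664 vertices. Ratio: 140737488355328/70368744177664 = 2.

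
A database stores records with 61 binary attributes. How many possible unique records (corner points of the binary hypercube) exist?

The 61-cube has 2^61 = 2305843009213693952 vertices.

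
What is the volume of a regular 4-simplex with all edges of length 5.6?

Volume = 5.6^4 · √(5/2^4) / 4! ≈ 22.9069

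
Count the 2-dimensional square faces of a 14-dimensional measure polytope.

Number of 2-faces = C(14,2) · 2^(14-2) = 91 · 4096 = 372736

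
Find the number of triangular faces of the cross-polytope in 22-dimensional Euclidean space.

Number of 2-faces = 2^(2+1) · C(22,2+1) = 8 · 1540 = 12320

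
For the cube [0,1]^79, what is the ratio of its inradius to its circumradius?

r_in / r_out = (1/2) / (1√79/2) = 1/√79 ≈ 0.112509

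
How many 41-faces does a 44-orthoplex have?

Number of 41-faces = 2^(41+1) · C(44,41+1) = 4398046511104 · 946 = 4160551999504384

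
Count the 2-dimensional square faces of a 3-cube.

An n-cube has C(n,k)·2^(n-k) k-faces. Here C(3,2)·2^1 = 3·2 = 6.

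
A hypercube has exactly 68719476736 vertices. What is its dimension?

The n-cube has 2^n vertices, and 68719476736 = 2^36, so n = 36.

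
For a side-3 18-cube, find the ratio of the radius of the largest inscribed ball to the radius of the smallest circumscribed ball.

r_in = 3/2 (half the side); r_out = 3√18/2 (half the diagonal). Ratio = 1/√18 ≈ 0.235702.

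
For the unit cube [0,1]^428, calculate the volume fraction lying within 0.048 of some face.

The inner cube has side 1-2·0.048 = 0.904 and volume (0.904)^428 ≈ 1.738e-19, so the shell holds 1 - 1.738e-19 of the volume.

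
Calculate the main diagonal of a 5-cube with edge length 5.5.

d = √(5.5² + 5.5² + ... + 5.5²) [5 terms] = √(5·5.5²) = 5.5√5 ≈ 12.2984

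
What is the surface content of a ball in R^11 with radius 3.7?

S = n·V_n(r)/r = 11·V_11(3.7)/3.7 (volume-to-surface relation), giving 9.96586e+06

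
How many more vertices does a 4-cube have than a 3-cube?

The 4-cube has 2^4 = 16 vertices. The 3-cube has 2^3 = 8 vertices. Difference: 16 - 8 = 8.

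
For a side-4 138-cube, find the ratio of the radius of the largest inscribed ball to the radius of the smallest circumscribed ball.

Ratio = (s/2)/(s√138/2) = 138^(-1/2) ≈ 0.0851257.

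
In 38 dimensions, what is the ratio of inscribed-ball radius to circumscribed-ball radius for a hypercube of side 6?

r_in = 6/2 (half the side); r_out = 6√38/2 (half the diagonal). Ratio = 1/√38 ≈ 0.162221.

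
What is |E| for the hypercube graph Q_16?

Each of the 2^16 = 65536 vertices has degree 16; total edges = 16·2^16/2 = 524288.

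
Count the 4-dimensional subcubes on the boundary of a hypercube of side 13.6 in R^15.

Choose 4 of 15 axes to span the face (C(15,4) = 1365 ways), then fix each of the remaining 11 coordinates at one of its two extreme values (2^11 = 2048 ways): 1365·2048 = 2795520.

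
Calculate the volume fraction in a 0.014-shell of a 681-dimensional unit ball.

V(inner)/V(outer) = ((1-0.014)/1)^681 ≈ 6.764e-05, so the shell fraction is 0.999932.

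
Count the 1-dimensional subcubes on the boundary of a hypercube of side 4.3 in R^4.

Choose 1 of 4 axes to span the face (C(4,1) = 4 ways), then fix each of the remaining 3 coordinates at one of its two extreme values (2^3 = 8 ways): 4·8 = 32.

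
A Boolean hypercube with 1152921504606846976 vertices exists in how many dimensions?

Since 2^n = 1152921504606846976, we have n = 60.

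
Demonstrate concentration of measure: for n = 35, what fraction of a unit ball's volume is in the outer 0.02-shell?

1 - (1-0.02)^35 ≈ 0.506925 ≈ 50.69%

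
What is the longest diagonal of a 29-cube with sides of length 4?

The space diagonal of an n-cube of side s is s√n. Here 4·√29 ≈ 21.5407.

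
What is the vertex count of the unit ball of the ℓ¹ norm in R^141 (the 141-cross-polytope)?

The 141-dimensional cross-polytope has 2n = 2·141 = 282 vertices.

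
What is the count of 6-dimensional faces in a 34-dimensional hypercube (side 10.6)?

Choose 6 of 34 axes to span the face (C(34,6) = 1344904 ways), then fix each of the remaining 28 coordinates at one of its two extreme values (2^28 = 268435456 ways): 1344904·268435456 = 361019918516224.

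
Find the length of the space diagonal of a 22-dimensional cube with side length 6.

d = √(6² + 6² + ... + 6²) [22 terms] = √(22·6²) = 6√22 ≈ 28.1425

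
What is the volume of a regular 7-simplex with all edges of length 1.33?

V = (1.33^7 / 7!) · √((7+1) / 2^7) ≈ 0.00036515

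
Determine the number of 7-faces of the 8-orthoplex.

f_7(8-orthoplex) = 2^8 · (8 choose 8) = 256.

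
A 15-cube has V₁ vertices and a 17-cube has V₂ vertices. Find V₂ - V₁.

V₁ = 2^15 = 32768. V₂ = 2^17 = 131072. V₂ - V₁ = 98304.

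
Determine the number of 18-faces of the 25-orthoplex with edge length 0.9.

f_18(25-orthoplex) = 2^19 · (25 choose 19) = 92851404800.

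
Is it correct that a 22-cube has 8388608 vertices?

False. The 22-cube has 2^22 = 4194304 vertices.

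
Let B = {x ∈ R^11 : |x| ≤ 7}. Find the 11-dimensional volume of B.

The n-ball volume is π^(n/2)·r^n/Γ(n/2+1). With n=11, r=7: V = 18078415936·π^5/1485 ≈ 3.72549e+09.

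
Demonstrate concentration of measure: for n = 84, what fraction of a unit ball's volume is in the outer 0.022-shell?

1 - (1-0.022)^84 ≈ 0.845665 ≈ 84.57%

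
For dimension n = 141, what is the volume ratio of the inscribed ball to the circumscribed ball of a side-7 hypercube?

The radii are 7/2 and 7√141/2, so the volume ratio is (1/√141)^141 = 141^{-141/2} ≈ 3.02032e-152.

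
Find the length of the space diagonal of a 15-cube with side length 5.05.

||(5.05,5.05,...,5.05)|| = √(15)·5.05 ≈ 19.5586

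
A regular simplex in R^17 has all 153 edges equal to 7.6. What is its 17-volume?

V_17 = √(18) · 7.6^17 / (17! · 2^(17/2)) ≈ 0.0310201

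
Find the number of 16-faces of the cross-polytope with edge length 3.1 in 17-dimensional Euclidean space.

f_16(17-orthoplex) = 2^17 · (17 choose 17) = 131072.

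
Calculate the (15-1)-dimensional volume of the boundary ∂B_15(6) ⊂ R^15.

The surface area of an n-ball is 2π^(n/2) r^(n-1) / Γ(n/2). For n=15, r=6: 743008370688·π^7/5005 ≈ 4.48372e+11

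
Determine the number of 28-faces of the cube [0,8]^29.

Number of 28-faces = C(29,28) · 2^(29-28) = 29 · 2 = 58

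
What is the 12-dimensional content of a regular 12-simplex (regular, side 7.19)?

For a regular n-simplex with edge a, V = (a^n / n!)·√((n+1)/2^n). With a=7.19, n=12: V ≈ 2.24492.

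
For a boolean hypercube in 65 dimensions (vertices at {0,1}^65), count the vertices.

The 65-cube has 2^65 = 36893488147419103232 vertices.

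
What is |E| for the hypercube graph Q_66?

The 66-cube has n·2^(n-1) = 66·2^65 = 66·36893488147419103232 = 2434970217729660813312 edges.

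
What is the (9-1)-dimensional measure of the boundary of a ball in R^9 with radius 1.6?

S_9(1.6) = 2·π^(9/2)·(1.6)^8 / Γ(9/2) ≈ 1275.03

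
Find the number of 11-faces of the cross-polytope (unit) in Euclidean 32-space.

An n-cross-polytope has 2^(k+1)·C(n,k+1) k-faces. Here 2^12·C(32,12) = 4096·225792840 = 924847472640.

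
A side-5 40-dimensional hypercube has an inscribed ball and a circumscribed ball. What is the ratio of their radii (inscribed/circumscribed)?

r_in = 5/2 (half the side); r_out = 5√40/2 (half the diagonal). Ratio = 1/√40 ≈ 0.158114.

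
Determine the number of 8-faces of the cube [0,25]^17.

An n-cube has C(n,k)·2^(n-k) k-faces. Here C(17,8)·2^9 = 24310·512 = 12446720.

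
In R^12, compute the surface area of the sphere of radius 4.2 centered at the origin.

|∂B_12(4.2)| ≈ 1.14945e+08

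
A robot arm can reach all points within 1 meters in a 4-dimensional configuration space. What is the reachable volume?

V = π^2/2 ≈ 4.9348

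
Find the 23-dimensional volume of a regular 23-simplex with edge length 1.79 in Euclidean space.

V_23 = √(24) · 1.79^23 / (23! · 2^(23/2)) ≈ 4.27943e-20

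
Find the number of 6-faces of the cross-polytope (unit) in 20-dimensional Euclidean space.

Each 6-face is the convex hull of 7 vertices, one chosen as ±e_i from each of 7 distinct axes: 2^7·C(20,7) = 9922560.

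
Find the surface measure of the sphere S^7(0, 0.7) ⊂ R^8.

S = n·V_n(r)/r = 8·V_8(0.7)/0.7 (volume-to-surface relation), giving 2.67402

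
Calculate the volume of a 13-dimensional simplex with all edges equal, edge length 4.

Volume = 4^13 · √(14/2^13) / 13! ≈ 0.000445521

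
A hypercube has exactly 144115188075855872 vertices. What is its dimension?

n = log_2(144115188075855872) = 57.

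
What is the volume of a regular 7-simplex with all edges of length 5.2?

For a regular n-simplex with edge a, V = (a^n / n!)·√((n+1)/2^n). With a=5.2, n=7: V ≈ 5.09956.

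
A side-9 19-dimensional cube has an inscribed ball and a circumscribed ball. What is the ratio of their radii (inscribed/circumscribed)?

For an n-cube of any side s, the inradius is s/2 and the circumradius is s√n/2, so the ratio is 1/√19 ≈ 0.229416.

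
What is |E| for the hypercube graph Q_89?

An n-cube has n·2^(n-1) edges. With n = 89: 89·309485009821345068724781056 = 27544165874099711116505513984.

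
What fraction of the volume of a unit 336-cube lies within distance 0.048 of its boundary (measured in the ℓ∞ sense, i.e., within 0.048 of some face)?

The inner cube has side 1-2·0.048 = 0.904 and volume (0.904)^336 ≈ 1.873e-15, so the shell holds 1 - 1.873e-15 of the volume.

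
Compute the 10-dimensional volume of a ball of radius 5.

Volume = π^{10/2}·(5)^10/Γ(6) = 1953125·π^5/24 ≈ 2.49039e+07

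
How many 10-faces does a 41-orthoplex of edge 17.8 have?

An n-cross-polytope has 2^(k+1)·C(n,k+1) k-faces. Here 2^11·C(41,11) = 2048·3159461968 = 6470578110464.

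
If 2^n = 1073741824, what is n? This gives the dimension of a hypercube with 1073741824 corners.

The n-cube has 2^n vertices, and 1073741824 = 2^30, so n = 30.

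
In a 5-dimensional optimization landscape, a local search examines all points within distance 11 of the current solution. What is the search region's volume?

Volume = π^{5/2}·(11)^5/Γ(7/2) = 1288408·π^2/15 ≈ 847738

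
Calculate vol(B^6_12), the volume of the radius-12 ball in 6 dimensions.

The n-ball volume is π^(n/2)·r^n/Γ(n/2+1). With n=6, r=12: V = 497664·π^3 ≈ 1.54307e+07.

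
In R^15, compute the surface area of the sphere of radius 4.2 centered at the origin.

The surface area of an n-ball is 2π^(n/2) r^(n-1) / Γ(n/2). For n=15, r=4.2: 3.04096e+09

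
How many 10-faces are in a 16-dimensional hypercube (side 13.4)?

f_10(16-cube) = (16 choose 10) · 2^6 = 512512.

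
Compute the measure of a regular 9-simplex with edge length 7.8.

V_9 = √(10) · 7.8^9 / (9! · 2^(9/2)) ≈ 41.1579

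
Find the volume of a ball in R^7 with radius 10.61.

The n-ball volume is π^(n/2)·r^n/Γ(n/2+1). With n=7, r=10.61: V ≈ 7.15135e+07.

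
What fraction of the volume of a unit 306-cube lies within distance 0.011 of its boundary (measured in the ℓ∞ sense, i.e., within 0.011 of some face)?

The inner cube has side 1-2·0.011 = 0.978 and volume (0.978)^306 ≈ 0.001106, so the shell holds 0.998894 of the volume.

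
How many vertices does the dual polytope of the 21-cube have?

The vertices are ±e_1, ..., ±e_21, so there are 2·21 = 42.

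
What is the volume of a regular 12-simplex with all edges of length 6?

V_12 = √(13) · 6^12 / (12! · 2^(12/2)) ≈ 0.256018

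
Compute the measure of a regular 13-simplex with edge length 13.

For a regular n-simplex with edge a, V = (a^n / n!)·√((n+1)/2^n). With a=13, n=13: V ≈ 2010.72.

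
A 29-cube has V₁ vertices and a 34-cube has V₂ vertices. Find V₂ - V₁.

V₁ = 2^29 = 536870912. V₂ = 2^34 = 17179869184. V₂ - V₁ = 16642998272.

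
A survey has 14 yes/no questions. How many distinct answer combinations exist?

The 14-cube has 2^14 = 16384 vertices.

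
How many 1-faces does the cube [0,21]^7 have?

The 7-cube has n·2^(n-1) = 7·2^6 = 7·64 = 448 edges.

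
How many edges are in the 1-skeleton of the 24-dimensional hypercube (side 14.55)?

An n-cube has n·2^(n-1) edges. With n = 24: 24·8388608 = 201326592.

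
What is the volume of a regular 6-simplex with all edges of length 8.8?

V = (8.8^6 / 6!) · √((6+1) / 2^6) ≈ 213.316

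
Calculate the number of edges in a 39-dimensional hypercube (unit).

The 39-cube has n·2^(n-1) = 39·2^38 = 39·274877906944 = 10720238370816 edges.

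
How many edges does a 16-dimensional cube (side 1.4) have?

Each of the 2^16 = 65536 vertices has degree 16; total edges = 16·2^16/2 = 524288.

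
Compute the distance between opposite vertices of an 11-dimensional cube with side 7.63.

||(7.63,7.63,...,7.63)|| = √(11)·7.63 ≈ 25.3058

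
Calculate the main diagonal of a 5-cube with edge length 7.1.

Diagonal = √5 · 7.1 ≈ 15.8761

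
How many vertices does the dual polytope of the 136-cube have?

The vertices are ±e_1, ..., ±e_136, so there are 2·136 = 272.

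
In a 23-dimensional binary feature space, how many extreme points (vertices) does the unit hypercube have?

The 23-cube has 2^23 = 8388608 vertices.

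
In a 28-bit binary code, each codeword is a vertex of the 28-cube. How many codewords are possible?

Number of vertices = 2^28 = 268435456.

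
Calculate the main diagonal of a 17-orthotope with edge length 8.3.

Diagonal = √17 · 8.3 ≈ 34.2218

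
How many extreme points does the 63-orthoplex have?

The vertices are ±e_1, ..., ±e_63, so there are 2·63 = 126.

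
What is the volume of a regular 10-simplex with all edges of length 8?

For a regular n-simplex with edge a, V = (a^n / n!)·√((n+1)/2^n). With a=8, n=10: V ≈ 30.6678.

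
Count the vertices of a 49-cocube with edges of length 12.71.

Number of vertices = 2n = 98.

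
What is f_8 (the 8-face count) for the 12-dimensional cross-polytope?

f_8(12-orthoplex) = 2^9 · (12 choose 9) = 112640.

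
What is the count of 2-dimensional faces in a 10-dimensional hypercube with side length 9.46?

Choose 2 of 10 axes to span the face (C(10,2) = 45 ways), then fix each of the remaining 8 coordinates at one of its two extreme values (2^8 = 256 ways): 45·256 = 11520.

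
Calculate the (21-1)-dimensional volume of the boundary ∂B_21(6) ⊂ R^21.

The surface area of an n-ball is 2π^(n/2) r^(n-1) / Γ(n/2). For n=21, r=6: 92442129447518208·π^10/8083075 ≈ 1.07101e+15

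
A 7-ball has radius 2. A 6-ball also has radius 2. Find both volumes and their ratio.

V_7(2) ≈ 604.77. V_6(2) ≈ 330.734. Ratio V_7/V_6 ≈ 1.829.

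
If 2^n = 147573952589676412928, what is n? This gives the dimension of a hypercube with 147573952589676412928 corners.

Since 2^n = 147573952589676412928, we have n = 67.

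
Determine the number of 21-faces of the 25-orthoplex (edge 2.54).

Number of 21-faces = 2^(21+1) · C(25,21+1) = 4194304 · 2300 = 9646899200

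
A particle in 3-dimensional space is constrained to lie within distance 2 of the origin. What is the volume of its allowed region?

The n-ball volume is π^(n/2)·r^n/Γ(n/2+1). With n=3, r=2: V = 32·π/3 ≈ 33.5103.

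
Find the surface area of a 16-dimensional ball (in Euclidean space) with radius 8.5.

S = n·V_n(r)/r = 16·V_16(8.5)/8.5 (volume-to-surface relation), giving 2862423051509815793·π^8/82575360 ≈ 3.28914e+14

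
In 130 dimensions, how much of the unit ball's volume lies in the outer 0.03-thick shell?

Shell fraction = 1 - (1-0.03)^130 ≈ 0.980931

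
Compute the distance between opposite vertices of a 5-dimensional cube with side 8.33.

The space diagonal of an n-cube of side s is s√n. Here 8.33·√5 ≈ 18.6264.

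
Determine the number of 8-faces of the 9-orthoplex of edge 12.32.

An n-cross-polytope has 2^(k+1)·C(n,k+1) k-faces. Here 2^9·C(9,9) = 512·1 = 512.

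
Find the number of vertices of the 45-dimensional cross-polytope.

The vertices are ±e_1, ..., ±e_45, so there are 2·45 = 90.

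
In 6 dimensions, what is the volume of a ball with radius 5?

Volume = π^{6/2}·(5)^6/Γ(4) = 15625·π^3/6 ≈ 80745.5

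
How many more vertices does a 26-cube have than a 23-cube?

The 26-cube has 2^26 = 67108864 vertices. The 23-cube has 2^23 = 8388608 vertices. Difference: 67108864 - 8388608 = 58720256.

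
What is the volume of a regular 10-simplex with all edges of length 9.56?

For a regular n-simplex with edge a, V = (a^n / n!)·√((n+1)/2^n). With a=9.56, n=10: V ≈ 182.122.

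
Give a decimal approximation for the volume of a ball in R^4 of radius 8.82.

The n-ball volume is π^(n/2)·r^n/Γ(n/2+1). With n=4, r=8.82: V ≈ 29863.7.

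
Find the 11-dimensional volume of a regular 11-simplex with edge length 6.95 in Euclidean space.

V_11 = √(12) · 6.95^11 / (11! · 2^(11/2)) ≈ 3.50431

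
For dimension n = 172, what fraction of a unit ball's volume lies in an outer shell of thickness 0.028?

1 - (1-0.028)^172 ≈ 0.992439 ≈ 99.24%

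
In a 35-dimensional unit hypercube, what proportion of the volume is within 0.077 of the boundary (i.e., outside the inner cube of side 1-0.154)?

The inner cube has side 1-2·0.077 = 0.846 and volume (0.846)^35 ≈ 0.002871, so the shell holds 0.997129 of the volume.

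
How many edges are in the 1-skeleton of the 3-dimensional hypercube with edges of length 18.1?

An n-cube has n·2^(n-1) edges. With n = 3: 3·4 = 12.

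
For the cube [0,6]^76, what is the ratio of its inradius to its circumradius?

For an n-cube of any side s, the inradius is s/2 and the circumradius is s√n/2, so the ratio is 1/√76 ≈ 0.114708.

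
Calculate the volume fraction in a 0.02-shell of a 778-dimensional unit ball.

V(inner)/V(outer) = ((1-0.02)/1)^778 ≈ 1.492e-07, so the shell fraction is 0.9999998508.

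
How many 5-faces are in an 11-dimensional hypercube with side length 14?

Number of 5-faces = C(11,5) · 2^(11-5) = 462 · 64 = 29568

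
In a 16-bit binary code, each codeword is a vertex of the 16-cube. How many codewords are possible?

Number of vertices = 2^16 = 65536.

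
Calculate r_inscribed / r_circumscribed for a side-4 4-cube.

For an n-cube of any side s, the inradius is s/2 and the circumradius is s√n/2, so the ratio is 1/√4 ≈ 0.5.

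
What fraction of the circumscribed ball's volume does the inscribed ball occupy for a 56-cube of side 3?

V_in/V_out = n^(-n/2) = 56^(-56/2) ≈ 1.12392e-49.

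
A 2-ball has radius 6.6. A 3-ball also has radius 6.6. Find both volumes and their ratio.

V_2(6.6) ≈ 136.848. V_3(6.6) ≈ 1204.26. Ratio V_2/V_3 ≈ 0.1136.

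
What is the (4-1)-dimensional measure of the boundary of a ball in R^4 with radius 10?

S = n·V_n(r)/r = 4·V_4(10)/10 (volume-to-surface relation), giving 2000·π^2 ≈ 19739.2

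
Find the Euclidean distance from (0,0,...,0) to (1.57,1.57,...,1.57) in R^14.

Diagonal = √14 · 1.57 ≈ 5.8744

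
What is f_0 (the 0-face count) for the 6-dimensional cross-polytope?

Each 0-face is the convex hull of 1 vertex, one chosen as ±e_i from each of 1 distinct axis: 2^1·C(6,1) = 12.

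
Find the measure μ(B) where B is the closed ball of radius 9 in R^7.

V_7(9) = π^(7/2) · (9)^7 / Γ(7/2 + 1) = 25509168·π^3/35 ≈ 2.25984e+07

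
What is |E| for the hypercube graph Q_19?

An n-cube has n·2^(n-1) edges. With n = 19: 19·262144 = 4980736.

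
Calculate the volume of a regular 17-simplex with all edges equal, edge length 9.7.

Volume = 9.7^17 · √(18/2^17) / 17! ≈ 1.96305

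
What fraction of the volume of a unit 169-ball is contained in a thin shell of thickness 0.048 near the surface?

1 - (1-0.048)^169 ≈ 0.999755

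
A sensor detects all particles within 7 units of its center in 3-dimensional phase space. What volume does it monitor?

The n-ball volume is π^(n/2)·r^n/Γ(n/2+1). With n=3, r=7: V = 1372·π/3 ≈ 1436.76.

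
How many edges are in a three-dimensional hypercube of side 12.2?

An n-cube has C(n,k)·2^(n-k) k-faces. Here C(3,1)·2^2 = 3·4 = 12.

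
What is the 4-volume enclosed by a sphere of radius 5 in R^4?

V_4(5) = π^(4/2) · (5)^4 / Γ(4/2 + 1) = 625·π^2/2 ≈ 3084.25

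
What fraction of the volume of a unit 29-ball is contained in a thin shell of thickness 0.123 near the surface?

V(inner)/V(outer) = ((1-0.123)/1)^29 ≈ 0.02223, so the shell fraction is 0.977768.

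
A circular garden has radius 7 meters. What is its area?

V_2(7) = π^(2/2) · (7)^2 / Γ(2/2 + 1) = 49·π ≈ 153.938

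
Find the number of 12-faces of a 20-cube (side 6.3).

Choose 12 of 20 axes to span the face (C(20,12) = 125970 ways), then fix each of the remaining 8 coordinates at one of its two extreme values (2^8 = 256 ways): 125970·256 = 32248320.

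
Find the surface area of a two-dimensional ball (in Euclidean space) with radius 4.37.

S_2(4.37) = 2·π^(2/2)·(4.37)^1 / Γ(2/2) = 2πr = 2π·4.37 ≈ 27.4575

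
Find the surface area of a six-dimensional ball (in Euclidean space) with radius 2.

S = n·V_n(r)/r = 6·V_6(2)/2 (volume-to-surface relation), giving 32·π^3 ≈ 992.201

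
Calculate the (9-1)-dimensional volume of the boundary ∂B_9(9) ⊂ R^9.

S_9(9) = 2·π^(9/2)·(9)^8 / Γ(9/2) = 459165024·π^4/35 ≈ 1.27791e+09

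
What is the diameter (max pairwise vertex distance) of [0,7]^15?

||(7,7,...,7)|| = √(15)·7 ≈ 27.1109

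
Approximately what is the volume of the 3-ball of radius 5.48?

V_3(5.48) = π^(3/2) · (5.48)^3 / Γ(3/2 + 1) ≈ 689.335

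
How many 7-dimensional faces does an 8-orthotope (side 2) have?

Choose 7 of 8 axes to span the face (C(8,7) = 8 ways), then fix each of the remaining 1 coordinate at one of its two extreme values (2^1 = 2 ways): 8·2 = 16.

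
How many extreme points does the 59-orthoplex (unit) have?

An n-cross-polytope has 2n vertices; here n = 59, giving 118.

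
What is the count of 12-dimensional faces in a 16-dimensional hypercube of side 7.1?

An n-cube has C(n,k)·2^(n-k) k-faces. Here C(16,12)·2^4 = 1820·16 = 29120.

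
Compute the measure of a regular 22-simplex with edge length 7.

Volume = 7^22 · √(23/2^22) / 22! ≈ 8.14562e-06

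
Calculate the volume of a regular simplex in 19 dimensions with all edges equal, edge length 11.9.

For a regular n-simplex with edge a, V = (a^n / n!)·√((n+1)/2^n). With a=11.9, n=19: V ≈ 13.8365.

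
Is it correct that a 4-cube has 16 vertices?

True. The 4-cube has 2^4 = 16 vertices.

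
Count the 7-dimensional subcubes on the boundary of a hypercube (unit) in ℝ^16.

Choose 7 of 16 axes to span the face (C(16,7) = 11440 ways), then fix each of the remaining 9 coordinates at one of its two extreme values (2^9 = 512 ways): 11440·512 = 5857280.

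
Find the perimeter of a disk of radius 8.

S_2(8) = 2·π^(2/2)·(8)^1 / Γ(2/2) = 2πr = 2π·8 ≈ 50.2655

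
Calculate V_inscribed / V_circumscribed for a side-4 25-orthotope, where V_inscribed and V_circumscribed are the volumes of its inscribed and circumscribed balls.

Volume scales as r^n, and r_in/r_out = 1/√25, giving (1/√25)^25 ≈ 3.35544e-18.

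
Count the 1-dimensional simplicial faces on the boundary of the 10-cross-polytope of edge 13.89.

Each 1-face is the convex hull of 2 vertices, one chosen as ±e_i from each of 2 distinct axes: 2^2·C(10,2) = 180.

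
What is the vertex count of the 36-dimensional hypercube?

Number of vertices = 2^36 = 68719476736.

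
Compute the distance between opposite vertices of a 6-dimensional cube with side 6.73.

Diagonal = √6 · 6.73 ≈ 16.4851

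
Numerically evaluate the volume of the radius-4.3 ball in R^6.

V_6(4.3) = π^(6/2) · (4.3)^6 / Γ(6/2 + 1) ≈ 32667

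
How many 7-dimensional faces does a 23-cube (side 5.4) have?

Number of 7-faces = C(23,7) · 2^(23-7) = 245157 · 65536 = 16066609152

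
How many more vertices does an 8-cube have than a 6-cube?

The 8-cube has 2^8 = 256 vertices. The 6-cube has 2^6 = 64 vertices. Difference: 256 - 64 = 192.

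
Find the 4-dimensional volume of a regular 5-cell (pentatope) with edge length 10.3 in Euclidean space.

V = (10.3^4 / 4!) · √((4+1) / 2^4) ≈ 262.158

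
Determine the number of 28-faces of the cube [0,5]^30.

Choose 28 of 30 axes to span the face (C(30,28) = 435 ways), then fix each of the remaining 2 coordinates at one of its two extreme values (2^2 = 4 ways): 435·4 = 1740.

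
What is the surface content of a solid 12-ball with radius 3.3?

S_12(3.3) = 2·π^(12/2)·(3.3)^11 / Γ(12/2) ≈ 8.09844e+06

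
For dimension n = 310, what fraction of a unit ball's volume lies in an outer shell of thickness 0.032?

1 - (1-0.032)^310 ≈ 0.999958 ≈ 99.995818%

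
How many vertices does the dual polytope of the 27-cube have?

The vertices are ±e_1, ..., ±e_27, so there are 2·27 = 54.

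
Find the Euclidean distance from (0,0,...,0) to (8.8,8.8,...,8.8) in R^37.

||(8.8,8.8,...,8.8)|| = √(37)·8.8 ≈ 53.5283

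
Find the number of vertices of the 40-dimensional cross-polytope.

The vertices are ±e_1, ..., ±e_40, so there are 2·40 = 80.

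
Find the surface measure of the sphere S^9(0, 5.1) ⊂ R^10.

S_10(5.1) = 2·π^(10/2)·(5.1)^9 / Γ(10/2) ≈ 5.9525e+07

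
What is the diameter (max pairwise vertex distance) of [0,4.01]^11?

Diagonal = √11 · 4.01 ≈ 13.2997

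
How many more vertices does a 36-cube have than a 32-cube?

The 36-cube has 2^36 = 68719476736 vertices. The 32-cube has 2^32 = 4294967296 vertices. Difference: 68719476736 - 4294967296 = 64424509440.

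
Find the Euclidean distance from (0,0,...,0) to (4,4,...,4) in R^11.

The space diagonal of an n-cube of side s is s√n. Here 4·√11 ≈ 13.2665.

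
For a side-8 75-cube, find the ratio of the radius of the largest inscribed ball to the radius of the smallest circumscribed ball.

r_in / r_out = (8/2) / (8√75/2) = 1/√75 ≈ 0.11547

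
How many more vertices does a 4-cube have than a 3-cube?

The 4-cube has 2^4 = 16 vertices. The 3-cube has 2^3 = 8 vertices. Difference: 16 - 8 = 8.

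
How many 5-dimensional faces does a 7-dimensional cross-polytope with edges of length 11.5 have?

Each 5-face is the convex hull of 6 vertices, one chosen as ±e_i from each of 6 distinct axes: 2^6·C(7,6) = 448.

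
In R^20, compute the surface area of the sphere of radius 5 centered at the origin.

S_20(5) = 2·π^(20/2)·(5)^19 / Γ(20/2) = 3814697265625·π^10/36288 ≈ 9.84455e+12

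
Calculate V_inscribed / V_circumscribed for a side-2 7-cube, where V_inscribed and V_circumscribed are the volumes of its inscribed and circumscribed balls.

V_in/V_out = n^(-n/2) = 7^(-7/2) ≈ 0.00110194.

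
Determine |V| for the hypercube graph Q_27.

Each vertex is a binary string of length 27, so there are 2^27 = 134217728.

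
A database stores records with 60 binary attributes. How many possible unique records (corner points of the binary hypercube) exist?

Each vertex is a binary string of length 60, so there are 2^60 = 1152921504606846976.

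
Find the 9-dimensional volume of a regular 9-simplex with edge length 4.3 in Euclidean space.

For a regular n-simplex with edge a, V = (a^n / n!)·√((n+1)/2^n). With a=4.3, n=9: V ≈ 0.193561.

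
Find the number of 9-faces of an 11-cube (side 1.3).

Number of 9-faces = C(11,9) · 2^(11-9) = 55 · 4 = 220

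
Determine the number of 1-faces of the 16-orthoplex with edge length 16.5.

f_1(16-orthoplex) = 2^2 · (16 choose 2) = 480.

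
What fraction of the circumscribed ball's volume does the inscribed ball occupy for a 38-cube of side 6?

Volume scales as r^n, and r_in/r_out = 1/√38, giving (1/√38)^38 ≈ 9.64077e-31.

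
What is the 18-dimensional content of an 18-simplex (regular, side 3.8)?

V_18 = √(19) · 3.8^18 / (18! · 2^(18/2)) ≈ 3.6297e-08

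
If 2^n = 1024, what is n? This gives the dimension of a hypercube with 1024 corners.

The n-cube has 2^n vertices, and 1024 = 2^10, so n = 10.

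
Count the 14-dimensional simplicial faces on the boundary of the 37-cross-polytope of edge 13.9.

f_14(37-orthoplex) = 2^15 · (37 choose 15) = 306846097735680.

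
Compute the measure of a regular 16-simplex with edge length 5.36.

V = (5.36^16 / 16!) · √((16+1) / 2^16) ≈ 0.000357274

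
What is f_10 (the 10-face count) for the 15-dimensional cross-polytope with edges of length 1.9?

An n-cross-polytope has 2^(k+1)·C(n,k+1) k-faces. Here 2^11·C(15,11) = 2048·1365 = 2795520.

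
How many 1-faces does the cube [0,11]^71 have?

An n-cube has n·2^(n-1) edges. With n = 71: 71·1180591620717411303424 = 83822005070936202543104.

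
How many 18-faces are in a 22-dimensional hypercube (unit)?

Choose 18 of 22 axes to span the face (C(22,18) = 7315 ways), then fix each of the remaining 4 coordinates at one of its two extreme values (2^4 = 16 ways): 7315·16 = 117040.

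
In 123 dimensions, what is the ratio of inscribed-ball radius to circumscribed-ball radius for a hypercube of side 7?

r_in / r_out = (7/2) / (7√123/2) = 1/√123 ≈ 0.090167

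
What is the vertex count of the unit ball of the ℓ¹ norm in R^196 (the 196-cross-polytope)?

The vertices are ±e_1, ..., ±e_196, so there are 2·196 = 392.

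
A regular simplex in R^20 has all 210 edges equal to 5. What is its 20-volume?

For a regular n-simplex with edge a, V = (a^n / n!)·√((n+1)/2^n). With a=5, n=20: V ≈ 1.75422e-07.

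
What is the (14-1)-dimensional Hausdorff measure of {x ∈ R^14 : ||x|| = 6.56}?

S = n·V_n(r)/r = 14·V_14(6.56)/6.56 (volume-to-surface relation), giving 3.4954e+11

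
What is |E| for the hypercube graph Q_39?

Number of 1-faces = C(39,1)·2^(39-1) = 39·274877906944 = 10720238370816.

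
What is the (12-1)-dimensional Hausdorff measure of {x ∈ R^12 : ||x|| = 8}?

|∂B_12(8)| = 2147483648·π^6/15 ≈ 1.37638e+11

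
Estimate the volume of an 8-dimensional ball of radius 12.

The n-ball volume is π^(n/2)·r^n/Γ(n/2+1). With n=8, r=12: V = 17915904·π^4 ≈ 1.74517e+09.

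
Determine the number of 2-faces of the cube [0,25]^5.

An n-cube has C(n,k)·2^(n-k) k-faces. Here C(5,2)·2^3 = 10·8 = 80.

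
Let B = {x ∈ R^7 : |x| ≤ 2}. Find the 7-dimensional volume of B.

Volume = π^{7/2}·(2)^7/Γ(9/2) = 2048·π^3/105 ≈ 604.77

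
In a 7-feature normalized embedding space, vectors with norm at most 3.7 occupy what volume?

Volume = π^{7/2}·(3.7)^7/Γ(9/2) ≈ 44853.1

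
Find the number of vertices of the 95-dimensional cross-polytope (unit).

The 95-dimensional cross-polytope has 2n = 2·95 = 190 vertices.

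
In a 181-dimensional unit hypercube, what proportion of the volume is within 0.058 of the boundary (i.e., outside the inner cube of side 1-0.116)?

Shell fraction = 1 - (1-0.116)^181 ≈ 1 - 2.032e-10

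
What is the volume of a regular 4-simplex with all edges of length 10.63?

V = (10.63^4 / 4!) · √((4+1) / 2^4) ≈ 297.404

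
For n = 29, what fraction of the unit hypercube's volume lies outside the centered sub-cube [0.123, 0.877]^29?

1 - (1 - 2·0.123)^29 = 1 - 0.754^29 ≈ 0.999722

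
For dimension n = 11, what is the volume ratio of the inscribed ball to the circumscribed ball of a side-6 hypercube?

V_in/V_out = n^(-n/2) = 11^(-11/2) ≈ 1.87215e-06.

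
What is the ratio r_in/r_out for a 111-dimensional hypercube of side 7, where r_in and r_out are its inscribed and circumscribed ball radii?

r_in / r_out = (7/2) / (7√111/2) = 1/√111 ≈ 0.0949158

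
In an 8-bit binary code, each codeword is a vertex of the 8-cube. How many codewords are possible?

An n-cube has 2^n vertices; for n = 8 that is 2^8 = 256.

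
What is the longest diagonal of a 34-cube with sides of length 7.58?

||(7.58,7.58,...,7.58)|| = √(34)·7.58 ≈ 44.1986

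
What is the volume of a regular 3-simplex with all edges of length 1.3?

Volume = (√2/12) · 1.3³ = 0.258919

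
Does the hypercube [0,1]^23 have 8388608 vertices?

True. The 23-cube has 2^23 = 8388608 vertices.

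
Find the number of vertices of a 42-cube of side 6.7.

Number of vertices = 2^42 = 4398046511104.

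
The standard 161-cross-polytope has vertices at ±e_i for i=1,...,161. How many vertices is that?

The 161-dimensional cross-polytope has 2n = 2·161 = 322 vertices.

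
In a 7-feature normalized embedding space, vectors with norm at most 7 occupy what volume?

The n-ball volume is π^(n/2)·r^n/Γ(n/2+1). With n=7, r=7: V = 1882384·π^3/15 ≈ 3.89105e+06.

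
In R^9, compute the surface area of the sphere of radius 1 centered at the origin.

The surface area of an n-ball is 2π^(n/2) r^(n-1) / Γ(n/2). For n=9, r=1: 32·π^4/105 ≈ 29.6866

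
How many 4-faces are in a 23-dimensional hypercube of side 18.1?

An n-cube has C(n,k)·2^(n-k) k-faces. Here C(23,4)·2^19 = 8855·524288 = 4642570240.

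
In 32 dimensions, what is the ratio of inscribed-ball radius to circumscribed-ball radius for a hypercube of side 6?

For an n-cube of any side s, the inradius is s/2 and the circumradius is s√n/2, so the ratio is 1/√32 ≈ 0.176777.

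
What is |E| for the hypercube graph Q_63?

An n-cube has n·2^(n-1) edges. With n = 63: 63·4611686018427387904 = 290536219160925437952.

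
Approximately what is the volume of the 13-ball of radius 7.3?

V_13(7.3) = π^(13/2) · (7.3)^13 / Γ(13/2 + 1) ≈ 1.52243e+11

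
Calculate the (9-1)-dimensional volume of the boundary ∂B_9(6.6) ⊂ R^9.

S_9(6.6) = 2·π^(9/2)·(6.6)^8 / Γ(9/2) ≈ 1.06884e+08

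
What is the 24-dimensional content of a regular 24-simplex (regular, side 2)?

For a regular n-simplex with edge a, V = (a^n / n!)·√((n+1)/2^n). With a=2, n=24: V ≈ 3.30084e-20.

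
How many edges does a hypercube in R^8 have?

An n-cube has n·2^(n-1) edges. With n = 8: 8·128 = 1024.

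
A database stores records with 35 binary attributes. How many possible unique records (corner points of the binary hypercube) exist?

The 35-cube has 2^35 = 34359738368 vertices.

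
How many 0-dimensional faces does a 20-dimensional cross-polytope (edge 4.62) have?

An n-cross-polytope has 2^(k+1)·C(n,k+1) k-faces. Here 2^1·C(20,1) = 2·20 = 40.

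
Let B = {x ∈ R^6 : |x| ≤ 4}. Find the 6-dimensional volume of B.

Volume = π^{6/2}·(4)^6/Γ(4) = 2048·π^3/3 ≈ 21167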